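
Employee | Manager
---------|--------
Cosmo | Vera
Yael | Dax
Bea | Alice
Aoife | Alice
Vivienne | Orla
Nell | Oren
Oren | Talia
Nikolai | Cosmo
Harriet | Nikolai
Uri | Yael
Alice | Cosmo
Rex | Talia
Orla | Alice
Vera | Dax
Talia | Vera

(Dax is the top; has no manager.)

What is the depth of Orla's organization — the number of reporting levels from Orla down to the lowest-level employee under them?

The longest chain under Orla runs Orla → Vivienne, which is 1 level below Orla.

1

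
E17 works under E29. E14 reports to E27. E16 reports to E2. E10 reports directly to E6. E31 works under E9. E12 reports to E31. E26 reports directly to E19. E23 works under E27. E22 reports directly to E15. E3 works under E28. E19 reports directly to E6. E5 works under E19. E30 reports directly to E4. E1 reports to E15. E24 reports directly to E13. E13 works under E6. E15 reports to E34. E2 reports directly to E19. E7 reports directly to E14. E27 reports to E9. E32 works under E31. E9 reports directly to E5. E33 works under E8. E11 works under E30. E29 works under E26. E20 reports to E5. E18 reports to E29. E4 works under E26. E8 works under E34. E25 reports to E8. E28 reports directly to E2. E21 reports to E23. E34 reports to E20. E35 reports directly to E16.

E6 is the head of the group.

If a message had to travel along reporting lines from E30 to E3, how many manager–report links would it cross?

6

E30 is 3 levels below E19, and E3 is 3 levels below E19 (their lowest common manager). The shortest path runs up from E30 to E19 and back down to E3: 3 + 3 = 6 links.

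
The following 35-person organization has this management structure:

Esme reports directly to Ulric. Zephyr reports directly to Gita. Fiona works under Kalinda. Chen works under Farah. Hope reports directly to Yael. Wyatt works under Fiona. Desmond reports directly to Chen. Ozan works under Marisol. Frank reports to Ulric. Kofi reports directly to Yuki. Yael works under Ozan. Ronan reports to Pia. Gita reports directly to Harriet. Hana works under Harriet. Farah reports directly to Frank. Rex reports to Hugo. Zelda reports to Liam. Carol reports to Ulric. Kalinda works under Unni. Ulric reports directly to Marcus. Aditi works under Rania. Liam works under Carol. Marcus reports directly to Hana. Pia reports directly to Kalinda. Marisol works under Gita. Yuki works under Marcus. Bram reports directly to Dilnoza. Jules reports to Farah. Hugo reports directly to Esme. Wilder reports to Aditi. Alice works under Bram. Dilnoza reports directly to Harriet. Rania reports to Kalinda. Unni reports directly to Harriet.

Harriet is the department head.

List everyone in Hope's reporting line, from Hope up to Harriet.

Hope -> Yael -> Ozan -> Marisol -> Gita -> Harriet

Hope reports to Yael. Yael reports to Ozan. Ozan reports to Marisol. Marisol reports to Gita. Gita reports to Harriet. Harriet is at the top.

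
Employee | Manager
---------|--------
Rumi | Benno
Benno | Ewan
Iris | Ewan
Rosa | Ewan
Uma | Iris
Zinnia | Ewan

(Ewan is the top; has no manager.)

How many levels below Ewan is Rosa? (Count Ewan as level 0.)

Chain from Rosa up to Ewan: Rosa → Ewan. That is 1 step up, so Rosa is 1 level below Ewan.

1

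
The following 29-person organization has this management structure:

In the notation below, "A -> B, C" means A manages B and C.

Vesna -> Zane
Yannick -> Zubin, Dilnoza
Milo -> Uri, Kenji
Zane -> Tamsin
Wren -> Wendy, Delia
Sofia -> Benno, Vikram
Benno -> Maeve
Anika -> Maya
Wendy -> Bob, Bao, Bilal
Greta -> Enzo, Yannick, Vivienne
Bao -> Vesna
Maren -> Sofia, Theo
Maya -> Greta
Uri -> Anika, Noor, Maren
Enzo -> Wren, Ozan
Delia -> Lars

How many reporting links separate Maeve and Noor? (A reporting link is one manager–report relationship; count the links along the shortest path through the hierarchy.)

5

Maeve is 4 levels below Uri, and Noor is 1 level below Uri (their lowest common manager). The shortest path runs up from Maeve to Uri and back down to Noor: 4 + 1 = 5 links.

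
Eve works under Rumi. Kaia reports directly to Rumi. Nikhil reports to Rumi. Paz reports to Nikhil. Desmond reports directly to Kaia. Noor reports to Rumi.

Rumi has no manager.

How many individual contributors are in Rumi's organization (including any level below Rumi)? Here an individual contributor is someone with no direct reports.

4

The people in Rumi's organization with no one reporting to them are Eve, Noor, Paz, Desmond. That is 4.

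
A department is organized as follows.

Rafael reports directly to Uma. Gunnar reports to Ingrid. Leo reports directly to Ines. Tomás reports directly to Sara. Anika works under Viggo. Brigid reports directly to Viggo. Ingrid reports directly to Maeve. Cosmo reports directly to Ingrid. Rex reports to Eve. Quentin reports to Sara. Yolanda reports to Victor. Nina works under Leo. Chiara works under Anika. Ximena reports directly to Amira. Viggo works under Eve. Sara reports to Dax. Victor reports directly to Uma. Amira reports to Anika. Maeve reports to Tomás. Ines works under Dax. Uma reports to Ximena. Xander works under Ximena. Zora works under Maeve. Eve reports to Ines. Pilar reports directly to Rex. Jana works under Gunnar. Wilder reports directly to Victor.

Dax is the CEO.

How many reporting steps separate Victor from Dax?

Chain from Victor up to Dax: Victor → Uma → Ximena → Amira → Anika → Viggo → Eve → Ines → Dax. That is 8 steps up, so Victor is 8 levels below Dax.

8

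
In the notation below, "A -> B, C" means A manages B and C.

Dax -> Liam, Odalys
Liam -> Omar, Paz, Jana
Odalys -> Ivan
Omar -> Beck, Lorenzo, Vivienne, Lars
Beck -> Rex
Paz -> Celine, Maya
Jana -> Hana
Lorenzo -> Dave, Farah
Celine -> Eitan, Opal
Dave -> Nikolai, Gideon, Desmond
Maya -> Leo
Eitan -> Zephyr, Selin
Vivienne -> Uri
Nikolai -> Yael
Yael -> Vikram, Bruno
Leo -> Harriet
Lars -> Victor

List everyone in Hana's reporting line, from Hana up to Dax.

Hana reports to Jana. Jana reports to Liam. Liam reports to Dax. Dax is at the top.

Hana -> Jana -> Liam -> Dax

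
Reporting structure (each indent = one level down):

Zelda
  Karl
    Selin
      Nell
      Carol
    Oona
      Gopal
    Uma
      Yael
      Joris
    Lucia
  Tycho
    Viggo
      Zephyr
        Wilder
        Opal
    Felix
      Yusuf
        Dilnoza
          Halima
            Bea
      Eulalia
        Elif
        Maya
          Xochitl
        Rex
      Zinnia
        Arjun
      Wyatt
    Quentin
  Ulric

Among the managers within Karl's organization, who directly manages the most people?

Karl

Direct-report counts within Karl's organization: Karl has 4; Uma has 2; Oona has 1; Selin has 2. The largest is 4, held by Karl.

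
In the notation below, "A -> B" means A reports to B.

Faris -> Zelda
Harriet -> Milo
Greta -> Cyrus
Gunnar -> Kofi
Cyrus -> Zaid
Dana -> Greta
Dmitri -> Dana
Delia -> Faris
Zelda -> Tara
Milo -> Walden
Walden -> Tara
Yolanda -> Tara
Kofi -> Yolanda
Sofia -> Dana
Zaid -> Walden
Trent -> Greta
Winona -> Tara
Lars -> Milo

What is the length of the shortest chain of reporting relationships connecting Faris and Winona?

Faris is 2 levels below Tara, and Winona is 1 level below Tara (their lowest common manager). The shortest path runs up from Faris to Tara and back down to Winona: 2 + 1 = 3 links.

3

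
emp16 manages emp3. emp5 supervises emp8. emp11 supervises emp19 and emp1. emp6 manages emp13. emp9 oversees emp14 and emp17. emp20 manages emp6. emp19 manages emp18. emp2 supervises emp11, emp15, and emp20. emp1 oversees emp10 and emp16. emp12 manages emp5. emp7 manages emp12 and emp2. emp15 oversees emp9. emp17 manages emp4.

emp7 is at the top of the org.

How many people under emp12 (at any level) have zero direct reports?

The only person in emp12's organization with no one reporting to them is emp8. That is 1.

1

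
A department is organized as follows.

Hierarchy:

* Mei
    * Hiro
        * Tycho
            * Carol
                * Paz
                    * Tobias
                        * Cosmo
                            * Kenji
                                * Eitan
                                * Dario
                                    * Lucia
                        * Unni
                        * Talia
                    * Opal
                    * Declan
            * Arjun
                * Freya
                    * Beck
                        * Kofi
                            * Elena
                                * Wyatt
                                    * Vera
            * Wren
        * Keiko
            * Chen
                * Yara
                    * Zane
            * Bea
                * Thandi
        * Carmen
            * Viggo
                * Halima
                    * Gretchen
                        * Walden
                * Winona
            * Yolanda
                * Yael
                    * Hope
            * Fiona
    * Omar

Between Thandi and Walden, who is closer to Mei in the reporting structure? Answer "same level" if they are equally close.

Thandi

Thandi is 4 levels below Mei; Walden is 6. Thandi is higher.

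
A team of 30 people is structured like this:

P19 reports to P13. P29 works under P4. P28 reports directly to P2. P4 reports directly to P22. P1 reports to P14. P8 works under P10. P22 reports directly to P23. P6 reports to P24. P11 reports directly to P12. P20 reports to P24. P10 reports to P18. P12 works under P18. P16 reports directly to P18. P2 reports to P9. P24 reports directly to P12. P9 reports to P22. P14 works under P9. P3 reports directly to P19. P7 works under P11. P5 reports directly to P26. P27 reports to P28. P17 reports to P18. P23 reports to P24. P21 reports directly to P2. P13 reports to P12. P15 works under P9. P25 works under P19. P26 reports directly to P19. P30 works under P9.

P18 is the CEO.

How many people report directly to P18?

4

P18 directly manages P12, P17, P16, P10. That is 4 direct reports.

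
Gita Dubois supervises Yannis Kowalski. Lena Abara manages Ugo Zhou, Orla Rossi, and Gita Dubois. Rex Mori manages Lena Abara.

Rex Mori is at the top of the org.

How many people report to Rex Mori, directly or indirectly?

5

Rex Mori directly manages Lena Abara. Under Lena Abara: Ugo Zhou, Orla Rossi, Gita Dubois, Yannis Kowalski (4). That's 5 in total.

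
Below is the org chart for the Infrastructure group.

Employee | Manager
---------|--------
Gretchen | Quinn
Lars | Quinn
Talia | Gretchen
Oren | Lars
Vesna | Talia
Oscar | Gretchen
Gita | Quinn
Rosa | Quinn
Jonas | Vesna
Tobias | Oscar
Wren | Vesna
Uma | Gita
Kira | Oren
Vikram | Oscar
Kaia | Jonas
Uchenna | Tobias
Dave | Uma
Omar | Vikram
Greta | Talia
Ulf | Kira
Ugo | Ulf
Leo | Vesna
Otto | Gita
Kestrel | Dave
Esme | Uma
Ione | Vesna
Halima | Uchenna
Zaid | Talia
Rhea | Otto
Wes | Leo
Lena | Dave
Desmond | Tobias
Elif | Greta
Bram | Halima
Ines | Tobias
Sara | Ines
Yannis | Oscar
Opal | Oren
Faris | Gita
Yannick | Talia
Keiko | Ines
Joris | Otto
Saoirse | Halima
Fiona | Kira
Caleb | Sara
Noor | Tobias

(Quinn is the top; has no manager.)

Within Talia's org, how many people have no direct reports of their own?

7

The people in Talia's organization with no one reporting to them are Yannick, Zaid, Elif, Ione, Wes, Wren, Kaia. That is 7.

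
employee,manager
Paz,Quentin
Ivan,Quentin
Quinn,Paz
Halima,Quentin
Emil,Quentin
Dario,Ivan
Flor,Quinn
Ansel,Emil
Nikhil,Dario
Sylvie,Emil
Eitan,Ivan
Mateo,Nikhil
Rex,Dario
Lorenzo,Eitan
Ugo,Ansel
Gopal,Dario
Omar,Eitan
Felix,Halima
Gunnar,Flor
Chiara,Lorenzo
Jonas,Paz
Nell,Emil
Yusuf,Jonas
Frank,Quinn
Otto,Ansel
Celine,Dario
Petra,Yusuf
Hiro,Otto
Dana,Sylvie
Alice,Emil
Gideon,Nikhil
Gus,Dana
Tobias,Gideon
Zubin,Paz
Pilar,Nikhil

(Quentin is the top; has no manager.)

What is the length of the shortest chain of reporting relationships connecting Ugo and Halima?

4

Ugo is 3 levels below Quentin, and Halima is 1 level below Quentin (their lowest common manager). The shortest path runs up from Ugo to Quentin and back down to Halima: 3 + 1 = 4 links.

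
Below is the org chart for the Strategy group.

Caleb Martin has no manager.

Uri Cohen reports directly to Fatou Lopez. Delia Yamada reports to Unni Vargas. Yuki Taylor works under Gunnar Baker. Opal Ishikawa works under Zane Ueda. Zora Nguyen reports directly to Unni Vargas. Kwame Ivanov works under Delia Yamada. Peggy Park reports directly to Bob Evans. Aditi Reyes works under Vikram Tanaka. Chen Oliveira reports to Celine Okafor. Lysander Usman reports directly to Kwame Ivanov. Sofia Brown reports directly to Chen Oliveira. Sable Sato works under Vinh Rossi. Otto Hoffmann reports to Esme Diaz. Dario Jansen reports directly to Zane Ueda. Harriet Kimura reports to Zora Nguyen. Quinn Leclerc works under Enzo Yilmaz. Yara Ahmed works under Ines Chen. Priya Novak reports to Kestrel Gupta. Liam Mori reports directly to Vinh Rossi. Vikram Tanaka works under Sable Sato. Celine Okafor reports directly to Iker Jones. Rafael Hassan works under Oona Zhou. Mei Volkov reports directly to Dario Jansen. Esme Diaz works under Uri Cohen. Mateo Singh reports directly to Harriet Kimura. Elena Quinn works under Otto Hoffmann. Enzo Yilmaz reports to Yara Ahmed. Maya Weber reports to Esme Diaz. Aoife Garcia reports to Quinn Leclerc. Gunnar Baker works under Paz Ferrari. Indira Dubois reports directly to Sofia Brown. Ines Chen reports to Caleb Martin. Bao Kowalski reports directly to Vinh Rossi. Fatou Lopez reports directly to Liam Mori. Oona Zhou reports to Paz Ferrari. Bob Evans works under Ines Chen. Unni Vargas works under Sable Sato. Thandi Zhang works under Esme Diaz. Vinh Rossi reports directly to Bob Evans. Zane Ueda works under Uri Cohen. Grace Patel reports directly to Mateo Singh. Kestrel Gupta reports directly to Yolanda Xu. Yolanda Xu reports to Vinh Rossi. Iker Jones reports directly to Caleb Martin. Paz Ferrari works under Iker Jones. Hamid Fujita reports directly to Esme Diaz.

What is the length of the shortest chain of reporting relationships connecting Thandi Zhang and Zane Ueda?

3

Thandi Zhang is 2 levels below Uri Cohen, and Zane Ueda is 1 level below Uri Cohen (their lowest common manager). The shortest path runs up from Thandi Zhang to Uri Cohen and back down to Zane Ueda: 2 + 1 = 3 links.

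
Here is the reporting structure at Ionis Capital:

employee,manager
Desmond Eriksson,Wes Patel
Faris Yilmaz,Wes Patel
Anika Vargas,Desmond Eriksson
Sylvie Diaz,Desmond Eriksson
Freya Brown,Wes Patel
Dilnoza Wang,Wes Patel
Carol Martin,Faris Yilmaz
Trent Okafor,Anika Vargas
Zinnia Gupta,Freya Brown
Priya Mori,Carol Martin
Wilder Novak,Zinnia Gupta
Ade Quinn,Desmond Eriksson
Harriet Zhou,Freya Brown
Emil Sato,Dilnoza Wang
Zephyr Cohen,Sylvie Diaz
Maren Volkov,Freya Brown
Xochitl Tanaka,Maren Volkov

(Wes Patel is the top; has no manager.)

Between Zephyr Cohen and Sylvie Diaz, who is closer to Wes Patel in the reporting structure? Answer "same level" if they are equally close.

Sylvie Diaz

Zephyr Cohen is 3 levels below Wes Patel; Sylvie Diaz is 2. Sylvie Diaz is higher.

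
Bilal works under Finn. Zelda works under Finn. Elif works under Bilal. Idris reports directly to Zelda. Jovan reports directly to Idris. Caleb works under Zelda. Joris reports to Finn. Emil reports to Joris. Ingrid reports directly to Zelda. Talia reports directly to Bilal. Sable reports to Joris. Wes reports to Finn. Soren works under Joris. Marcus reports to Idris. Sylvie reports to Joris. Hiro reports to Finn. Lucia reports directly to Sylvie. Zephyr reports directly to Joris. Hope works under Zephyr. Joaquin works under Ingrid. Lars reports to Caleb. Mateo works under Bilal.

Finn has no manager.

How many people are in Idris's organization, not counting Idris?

Idris directly manages Jovan, Marcus. Jovan has no reports. Marcus has no reports. So Idris's organization is 2 direct reports plus everyone under them: 1 + 1 = 2.

2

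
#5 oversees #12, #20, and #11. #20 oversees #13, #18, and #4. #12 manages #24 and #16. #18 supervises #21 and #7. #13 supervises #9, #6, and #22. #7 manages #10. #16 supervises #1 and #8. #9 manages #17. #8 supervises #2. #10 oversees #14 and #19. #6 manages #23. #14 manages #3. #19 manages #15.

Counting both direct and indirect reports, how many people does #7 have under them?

#7 directly manages #10. Under #10: #19, #15, #14, #3 (4). That's 5 in total.

5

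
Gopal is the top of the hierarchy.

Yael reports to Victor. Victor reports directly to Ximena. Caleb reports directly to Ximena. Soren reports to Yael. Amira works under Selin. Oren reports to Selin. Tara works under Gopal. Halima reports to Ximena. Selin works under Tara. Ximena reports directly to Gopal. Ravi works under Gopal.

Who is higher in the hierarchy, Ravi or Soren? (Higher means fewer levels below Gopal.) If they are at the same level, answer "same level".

Ravi is 1 level below Gopal; Soren is 4. Ravi is higher.

Ravi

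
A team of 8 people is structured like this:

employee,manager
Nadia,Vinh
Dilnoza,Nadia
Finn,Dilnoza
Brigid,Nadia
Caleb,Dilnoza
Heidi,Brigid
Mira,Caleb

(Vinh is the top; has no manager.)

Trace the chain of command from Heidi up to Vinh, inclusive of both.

Heidi reports to Brigid. Brigid reports to Nadia. Nadia reports to Vinh. Vinh is at the top.

Heidi -> Brigid -> Nadia -> Vinh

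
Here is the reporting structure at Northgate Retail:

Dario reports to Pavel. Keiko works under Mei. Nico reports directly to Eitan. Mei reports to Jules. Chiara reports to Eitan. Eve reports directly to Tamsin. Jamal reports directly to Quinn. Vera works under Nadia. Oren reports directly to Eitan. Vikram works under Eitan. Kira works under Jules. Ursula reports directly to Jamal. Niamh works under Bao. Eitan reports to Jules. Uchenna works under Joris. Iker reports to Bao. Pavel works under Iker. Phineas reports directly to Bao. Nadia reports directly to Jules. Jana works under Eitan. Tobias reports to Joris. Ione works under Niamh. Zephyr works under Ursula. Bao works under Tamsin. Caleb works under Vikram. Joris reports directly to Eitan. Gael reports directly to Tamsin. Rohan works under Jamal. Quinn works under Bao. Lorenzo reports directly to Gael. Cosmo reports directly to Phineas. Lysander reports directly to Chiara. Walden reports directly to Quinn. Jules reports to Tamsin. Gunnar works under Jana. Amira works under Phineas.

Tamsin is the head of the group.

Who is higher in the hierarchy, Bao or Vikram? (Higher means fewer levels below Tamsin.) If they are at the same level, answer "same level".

Bao

Bao is 1 level below Tamsin; Vikram is 3. Bao is higher.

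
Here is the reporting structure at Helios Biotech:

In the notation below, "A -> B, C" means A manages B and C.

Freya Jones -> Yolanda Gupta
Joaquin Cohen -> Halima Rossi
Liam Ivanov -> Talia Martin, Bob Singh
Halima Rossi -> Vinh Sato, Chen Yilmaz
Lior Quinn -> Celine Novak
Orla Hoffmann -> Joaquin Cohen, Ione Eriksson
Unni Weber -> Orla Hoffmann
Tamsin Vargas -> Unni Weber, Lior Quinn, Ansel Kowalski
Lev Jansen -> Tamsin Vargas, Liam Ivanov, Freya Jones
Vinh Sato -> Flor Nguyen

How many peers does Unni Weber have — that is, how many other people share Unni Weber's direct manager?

2

Unni Weber reports to Tamsin Vargas. Tamsin Vargas's other direct reports are Lior Quinn, Ansel Kowalski — 2 peers.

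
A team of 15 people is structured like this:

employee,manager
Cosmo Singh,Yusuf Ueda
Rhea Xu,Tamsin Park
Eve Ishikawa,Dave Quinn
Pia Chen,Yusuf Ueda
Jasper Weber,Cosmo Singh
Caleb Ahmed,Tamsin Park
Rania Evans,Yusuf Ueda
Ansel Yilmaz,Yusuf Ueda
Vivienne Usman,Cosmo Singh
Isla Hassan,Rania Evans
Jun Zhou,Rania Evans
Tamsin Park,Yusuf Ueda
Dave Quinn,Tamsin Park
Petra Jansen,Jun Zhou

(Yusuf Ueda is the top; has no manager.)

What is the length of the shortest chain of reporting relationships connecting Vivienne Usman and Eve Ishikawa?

Vivienne Usman is 2 levels below Yusuf Ueda, and Eve Ishikawa is 3 levels below Yusuf Ueda (their lowest common manager). The shortest path runs up from Vivienne Usman to Yusuf Ueda and back down to Eve Ishikawa: 2 + 3 = 5 links.

5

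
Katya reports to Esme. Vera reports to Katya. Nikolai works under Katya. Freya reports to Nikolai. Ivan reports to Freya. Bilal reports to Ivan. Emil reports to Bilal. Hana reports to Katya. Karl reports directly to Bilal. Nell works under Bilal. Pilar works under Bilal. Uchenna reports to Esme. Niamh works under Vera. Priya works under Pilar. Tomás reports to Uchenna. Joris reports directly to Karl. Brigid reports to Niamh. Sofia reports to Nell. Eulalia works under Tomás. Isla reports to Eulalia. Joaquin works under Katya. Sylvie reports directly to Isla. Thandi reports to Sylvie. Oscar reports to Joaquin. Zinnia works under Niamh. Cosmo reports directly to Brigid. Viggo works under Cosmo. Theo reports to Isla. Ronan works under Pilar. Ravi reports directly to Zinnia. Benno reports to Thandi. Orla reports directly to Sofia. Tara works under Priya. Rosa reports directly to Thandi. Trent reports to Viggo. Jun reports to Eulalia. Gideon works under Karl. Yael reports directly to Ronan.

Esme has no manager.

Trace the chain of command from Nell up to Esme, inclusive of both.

Nell reports to Bilal. Bilal reports to Ivan. Ivan reports to Freya. Freya reports to Nikolai. Nikolai reports to Katya. Katya reports to Esme. Esme is at the top.

Nell -> Bilal -> Ivan -> Freya -> Nikolai -> Katya -> Esme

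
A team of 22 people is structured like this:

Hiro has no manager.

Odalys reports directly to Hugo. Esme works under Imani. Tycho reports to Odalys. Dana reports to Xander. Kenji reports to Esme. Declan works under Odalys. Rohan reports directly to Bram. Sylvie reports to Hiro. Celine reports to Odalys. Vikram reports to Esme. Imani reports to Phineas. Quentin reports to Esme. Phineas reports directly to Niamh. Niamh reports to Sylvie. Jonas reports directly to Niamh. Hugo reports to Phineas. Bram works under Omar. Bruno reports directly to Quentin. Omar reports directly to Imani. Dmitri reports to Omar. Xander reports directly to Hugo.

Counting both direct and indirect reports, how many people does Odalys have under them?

Odalys directly manages Celine, Tycho, Declan. Celine has no reports. Tycho has no reports. Declan has no reports. So Odalys's organization is 3 direct reports plus everyone under them: 1 + 1 + 1 = 3.

3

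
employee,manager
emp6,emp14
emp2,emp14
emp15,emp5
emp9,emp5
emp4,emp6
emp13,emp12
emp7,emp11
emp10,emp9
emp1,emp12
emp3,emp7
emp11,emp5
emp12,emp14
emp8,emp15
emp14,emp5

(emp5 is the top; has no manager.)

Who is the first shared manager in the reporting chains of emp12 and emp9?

emp5

emp12's chain of managers is emp14, emp5. emp9's chain of managers is emp5. The first manager that appears in both chains is emp5.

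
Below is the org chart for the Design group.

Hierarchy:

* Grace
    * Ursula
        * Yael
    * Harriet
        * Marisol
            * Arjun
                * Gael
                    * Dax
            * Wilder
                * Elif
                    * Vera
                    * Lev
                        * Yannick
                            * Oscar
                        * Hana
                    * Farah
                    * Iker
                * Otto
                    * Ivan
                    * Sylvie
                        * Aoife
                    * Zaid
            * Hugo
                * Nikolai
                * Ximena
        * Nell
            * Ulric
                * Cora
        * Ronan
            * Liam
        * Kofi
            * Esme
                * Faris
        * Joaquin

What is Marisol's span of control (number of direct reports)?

Marisol directly manages Arjun, Wilder, Hugo. That is 3 direct reports.

3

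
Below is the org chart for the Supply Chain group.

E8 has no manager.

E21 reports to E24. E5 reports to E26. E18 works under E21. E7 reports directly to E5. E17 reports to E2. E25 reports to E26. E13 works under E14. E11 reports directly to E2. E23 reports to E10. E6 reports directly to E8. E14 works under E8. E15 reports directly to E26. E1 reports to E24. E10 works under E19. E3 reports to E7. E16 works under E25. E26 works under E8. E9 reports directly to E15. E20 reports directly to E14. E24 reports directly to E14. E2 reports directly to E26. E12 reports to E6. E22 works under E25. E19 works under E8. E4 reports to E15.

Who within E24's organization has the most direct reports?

E24

Direct-report counts within E24's organization: E24 has 2; E21 has 1. The largest is 2, held by E24.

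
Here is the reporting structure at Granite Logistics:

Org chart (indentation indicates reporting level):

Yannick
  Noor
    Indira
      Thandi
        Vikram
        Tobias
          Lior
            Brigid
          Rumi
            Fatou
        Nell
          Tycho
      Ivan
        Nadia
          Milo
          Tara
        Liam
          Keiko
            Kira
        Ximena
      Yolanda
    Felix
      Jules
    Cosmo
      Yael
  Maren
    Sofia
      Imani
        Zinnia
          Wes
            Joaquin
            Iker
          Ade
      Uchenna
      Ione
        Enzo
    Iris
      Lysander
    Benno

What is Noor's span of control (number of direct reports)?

3

Noor directly manages Indira, Felix, Cosmo. That is 3 direct reports.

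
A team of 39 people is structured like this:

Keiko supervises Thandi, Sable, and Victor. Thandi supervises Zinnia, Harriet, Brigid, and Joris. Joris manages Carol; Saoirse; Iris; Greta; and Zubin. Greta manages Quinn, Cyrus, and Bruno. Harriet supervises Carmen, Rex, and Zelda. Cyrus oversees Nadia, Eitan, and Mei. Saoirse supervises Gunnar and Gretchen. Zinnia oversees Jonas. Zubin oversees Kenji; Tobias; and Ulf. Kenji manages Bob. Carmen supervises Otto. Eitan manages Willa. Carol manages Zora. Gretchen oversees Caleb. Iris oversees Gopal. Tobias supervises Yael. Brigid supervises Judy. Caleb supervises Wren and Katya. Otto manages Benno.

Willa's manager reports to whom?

Cyrus

Willa reports to Eitan, and Eitan reports to Cyrus. So Willa's skip-level manager is Cyrus.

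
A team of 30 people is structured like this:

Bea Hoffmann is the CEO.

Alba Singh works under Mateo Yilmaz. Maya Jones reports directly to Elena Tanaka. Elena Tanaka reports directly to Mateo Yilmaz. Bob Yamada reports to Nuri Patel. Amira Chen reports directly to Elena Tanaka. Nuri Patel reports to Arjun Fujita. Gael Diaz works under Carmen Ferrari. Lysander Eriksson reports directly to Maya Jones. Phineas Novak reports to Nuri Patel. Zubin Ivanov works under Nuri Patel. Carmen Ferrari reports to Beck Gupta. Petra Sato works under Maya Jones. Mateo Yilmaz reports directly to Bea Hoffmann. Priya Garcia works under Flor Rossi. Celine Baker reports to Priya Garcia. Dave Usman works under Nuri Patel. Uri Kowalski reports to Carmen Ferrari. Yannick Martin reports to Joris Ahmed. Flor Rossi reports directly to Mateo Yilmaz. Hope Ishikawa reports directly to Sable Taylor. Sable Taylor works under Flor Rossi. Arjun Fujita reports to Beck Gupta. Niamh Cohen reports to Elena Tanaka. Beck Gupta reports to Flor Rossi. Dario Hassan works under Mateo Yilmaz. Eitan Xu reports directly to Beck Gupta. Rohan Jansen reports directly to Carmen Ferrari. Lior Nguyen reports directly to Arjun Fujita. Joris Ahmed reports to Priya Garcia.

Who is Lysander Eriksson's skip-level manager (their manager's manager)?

Elena Tanaka

Lysander Eriksson reports to Maya Jones, and Maya Jones reports to Elena Tanaka. So Lysander Eriksson's skip-level manager is Elena Tanaka.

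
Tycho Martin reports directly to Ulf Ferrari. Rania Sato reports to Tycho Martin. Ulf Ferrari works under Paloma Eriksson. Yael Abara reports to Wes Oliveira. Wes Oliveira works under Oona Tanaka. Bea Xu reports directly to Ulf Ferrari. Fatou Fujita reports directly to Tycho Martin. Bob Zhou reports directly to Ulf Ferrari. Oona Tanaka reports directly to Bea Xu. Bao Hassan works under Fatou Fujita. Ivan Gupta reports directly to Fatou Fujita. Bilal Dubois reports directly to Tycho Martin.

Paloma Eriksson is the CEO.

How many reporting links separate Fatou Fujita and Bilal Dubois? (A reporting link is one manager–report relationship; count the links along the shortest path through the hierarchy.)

Fatou Fujita is 1 level below Tycho Martin, and Bilal Dubois is 1 level below Tycho Martin (their lowest common manager). The shortest path runs up from Fatou Fujita to Tycho Martin and back down to Bilal Dubois: 1 + 1 = 2 links.

2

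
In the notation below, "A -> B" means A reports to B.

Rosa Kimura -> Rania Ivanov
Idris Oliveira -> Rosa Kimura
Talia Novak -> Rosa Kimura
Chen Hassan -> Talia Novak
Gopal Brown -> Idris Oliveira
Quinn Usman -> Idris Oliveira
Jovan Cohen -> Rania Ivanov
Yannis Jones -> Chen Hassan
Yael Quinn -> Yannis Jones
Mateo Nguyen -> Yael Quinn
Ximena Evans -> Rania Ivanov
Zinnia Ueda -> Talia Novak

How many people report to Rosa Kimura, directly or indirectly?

Rosa Kimura directly manages Idris Oliveira, Talia Novak. Under Idris Oliveira: Quinn Usman, Gopal Brown (2). Under Talia Novak: Zinnia Ueda, Chen Hassan, Yannis Jones, Yael Quinn, Mateo Nguyen (5). So Rosa Kimura's organization is 2 direct reports plus everyone under them: 3 + 6 = 9.

9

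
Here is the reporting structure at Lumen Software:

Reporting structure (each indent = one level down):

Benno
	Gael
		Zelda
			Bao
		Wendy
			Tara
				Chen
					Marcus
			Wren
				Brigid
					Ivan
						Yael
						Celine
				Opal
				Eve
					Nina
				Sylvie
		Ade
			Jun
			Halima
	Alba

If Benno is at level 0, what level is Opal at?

4

Chain from Opal up to Benno: Opal → Wren → Wendy → Gael → Benno. That is 4 steps up, so Opal is 4 levels below Benno.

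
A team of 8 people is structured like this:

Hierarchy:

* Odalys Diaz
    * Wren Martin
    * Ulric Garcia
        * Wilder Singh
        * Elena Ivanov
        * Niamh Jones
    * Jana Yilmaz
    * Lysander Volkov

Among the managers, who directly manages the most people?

Odalys Diaz

Direct-report counts: Odalys Diaz has 4; Ulric Garcia has 3. The largest is 4, held by Odalys Diaz.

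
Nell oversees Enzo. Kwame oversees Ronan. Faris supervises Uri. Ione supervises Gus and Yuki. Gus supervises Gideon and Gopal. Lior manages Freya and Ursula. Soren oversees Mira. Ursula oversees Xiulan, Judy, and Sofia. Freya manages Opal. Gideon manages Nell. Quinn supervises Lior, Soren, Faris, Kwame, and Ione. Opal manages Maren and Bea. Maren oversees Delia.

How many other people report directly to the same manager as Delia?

Delia reports to Maren, and Maren has no other direct reports. Delia has 0 peers.

0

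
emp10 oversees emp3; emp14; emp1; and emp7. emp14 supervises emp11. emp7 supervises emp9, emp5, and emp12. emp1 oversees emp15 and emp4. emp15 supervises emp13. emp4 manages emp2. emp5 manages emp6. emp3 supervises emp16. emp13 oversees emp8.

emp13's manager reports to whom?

emp1

emp13 reports to emp15, and emp15 reports to emp1. So emp13's skip-level manager is emp1.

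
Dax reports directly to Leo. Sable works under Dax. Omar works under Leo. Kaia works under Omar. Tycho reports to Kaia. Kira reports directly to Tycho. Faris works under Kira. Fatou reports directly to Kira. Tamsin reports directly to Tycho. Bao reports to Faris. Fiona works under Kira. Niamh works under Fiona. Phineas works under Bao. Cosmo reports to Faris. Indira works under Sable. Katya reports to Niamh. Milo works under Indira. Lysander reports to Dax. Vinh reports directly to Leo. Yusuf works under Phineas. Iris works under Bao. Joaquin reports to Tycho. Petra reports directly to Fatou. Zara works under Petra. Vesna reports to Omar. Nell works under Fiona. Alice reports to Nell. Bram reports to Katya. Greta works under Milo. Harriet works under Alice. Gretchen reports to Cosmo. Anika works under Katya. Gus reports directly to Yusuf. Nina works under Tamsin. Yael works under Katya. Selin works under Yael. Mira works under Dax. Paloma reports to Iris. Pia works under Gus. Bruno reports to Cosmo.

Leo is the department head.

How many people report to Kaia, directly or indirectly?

Kaia directly manages Tycho. Under Tycho: Joaquin, Tamsin, Nina, Kira, Fiona, Nell, Alice, Harriet, Niamh, Katya, Yael, Selin, Anika, Bram, Fatou, Petra, Zara, Faris, Cosmo, Bruno, Gretchen, Bao, Iris, Paloma, Phineas, Yusuf, Gus, Pia (28). That's 29 in total.

29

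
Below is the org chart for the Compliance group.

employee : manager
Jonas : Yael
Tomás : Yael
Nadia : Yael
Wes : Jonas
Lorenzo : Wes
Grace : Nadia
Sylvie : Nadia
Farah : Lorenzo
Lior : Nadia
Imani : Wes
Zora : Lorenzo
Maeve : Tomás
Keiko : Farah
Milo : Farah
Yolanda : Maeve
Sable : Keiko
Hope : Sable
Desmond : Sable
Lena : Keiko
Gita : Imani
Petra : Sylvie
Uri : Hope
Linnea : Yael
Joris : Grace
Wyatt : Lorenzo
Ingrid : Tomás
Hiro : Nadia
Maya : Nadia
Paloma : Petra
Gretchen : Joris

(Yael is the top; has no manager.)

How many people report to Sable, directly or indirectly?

Sable directly manages Hope, Desmond. Under Hope: Uri (1). Desmond has no reports. So Sable's organization is 2 direct reports plus everyone under them: 2 + 1 = 3.

3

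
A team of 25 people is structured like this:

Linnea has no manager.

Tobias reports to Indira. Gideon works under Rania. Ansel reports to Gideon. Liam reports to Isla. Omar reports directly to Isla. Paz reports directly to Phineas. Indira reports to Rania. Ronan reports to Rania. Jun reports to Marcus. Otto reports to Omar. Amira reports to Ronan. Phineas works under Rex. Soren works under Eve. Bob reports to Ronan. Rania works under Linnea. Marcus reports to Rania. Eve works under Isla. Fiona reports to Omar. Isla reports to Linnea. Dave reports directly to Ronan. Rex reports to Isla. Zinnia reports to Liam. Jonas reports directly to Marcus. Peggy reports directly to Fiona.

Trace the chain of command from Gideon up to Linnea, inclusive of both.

Gideon -> Rania -> Linnea

Gideon reports to Rania. Rania reports to Linnea. Linnea is at the top.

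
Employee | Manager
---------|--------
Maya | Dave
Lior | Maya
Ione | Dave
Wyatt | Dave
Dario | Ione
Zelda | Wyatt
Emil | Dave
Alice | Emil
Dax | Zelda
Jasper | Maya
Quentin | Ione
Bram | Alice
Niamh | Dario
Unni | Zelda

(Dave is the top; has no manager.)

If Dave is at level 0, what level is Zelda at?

2

Chain from Zelda up to Dave: Zelda → Wyatt → Dave. That is 2 steps up, so Zelda is 2 levels below Dave.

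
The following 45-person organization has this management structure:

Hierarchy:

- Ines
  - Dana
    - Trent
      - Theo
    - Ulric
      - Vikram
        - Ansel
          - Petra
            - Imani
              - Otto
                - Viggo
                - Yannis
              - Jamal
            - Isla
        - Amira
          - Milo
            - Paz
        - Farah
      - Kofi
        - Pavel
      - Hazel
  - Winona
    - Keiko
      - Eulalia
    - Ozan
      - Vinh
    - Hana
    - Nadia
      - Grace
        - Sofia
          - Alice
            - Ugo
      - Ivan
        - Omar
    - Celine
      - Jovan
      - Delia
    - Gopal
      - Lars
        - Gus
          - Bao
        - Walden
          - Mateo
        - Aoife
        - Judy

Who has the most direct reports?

Direct-report counts: Ines has 2; Winona has 6; Gopal has 1; Lars has 4; Walden has 1; Gus has 1; Celine has 2; Nadia has 2; Ivan has 1; Grace has 1; Sofia has 1; Alice has 1; Ozan has 1; Keiko has 1; Dana has 2; Ulric has 3; Kofi has 1; Vikram has 3; Amira has 1; Milo has 1; Ansel has 1; Petra has 2; Imani has 2; Otto has 2; Trent has 1. The largest is 6, held by Winona.

Winona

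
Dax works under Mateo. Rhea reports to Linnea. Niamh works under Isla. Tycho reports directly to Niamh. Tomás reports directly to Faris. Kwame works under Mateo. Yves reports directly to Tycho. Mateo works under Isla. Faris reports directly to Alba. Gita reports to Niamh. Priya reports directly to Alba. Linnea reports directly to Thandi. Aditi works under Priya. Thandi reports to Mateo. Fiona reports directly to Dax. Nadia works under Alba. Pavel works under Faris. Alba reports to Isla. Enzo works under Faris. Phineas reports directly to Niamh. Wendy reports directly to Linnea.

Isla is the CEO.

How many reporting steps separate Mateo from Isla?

1

Chain from Mateo up to Isla: Mateo → Isla. That is 1 step up, so Mateo is 1 level below Isla.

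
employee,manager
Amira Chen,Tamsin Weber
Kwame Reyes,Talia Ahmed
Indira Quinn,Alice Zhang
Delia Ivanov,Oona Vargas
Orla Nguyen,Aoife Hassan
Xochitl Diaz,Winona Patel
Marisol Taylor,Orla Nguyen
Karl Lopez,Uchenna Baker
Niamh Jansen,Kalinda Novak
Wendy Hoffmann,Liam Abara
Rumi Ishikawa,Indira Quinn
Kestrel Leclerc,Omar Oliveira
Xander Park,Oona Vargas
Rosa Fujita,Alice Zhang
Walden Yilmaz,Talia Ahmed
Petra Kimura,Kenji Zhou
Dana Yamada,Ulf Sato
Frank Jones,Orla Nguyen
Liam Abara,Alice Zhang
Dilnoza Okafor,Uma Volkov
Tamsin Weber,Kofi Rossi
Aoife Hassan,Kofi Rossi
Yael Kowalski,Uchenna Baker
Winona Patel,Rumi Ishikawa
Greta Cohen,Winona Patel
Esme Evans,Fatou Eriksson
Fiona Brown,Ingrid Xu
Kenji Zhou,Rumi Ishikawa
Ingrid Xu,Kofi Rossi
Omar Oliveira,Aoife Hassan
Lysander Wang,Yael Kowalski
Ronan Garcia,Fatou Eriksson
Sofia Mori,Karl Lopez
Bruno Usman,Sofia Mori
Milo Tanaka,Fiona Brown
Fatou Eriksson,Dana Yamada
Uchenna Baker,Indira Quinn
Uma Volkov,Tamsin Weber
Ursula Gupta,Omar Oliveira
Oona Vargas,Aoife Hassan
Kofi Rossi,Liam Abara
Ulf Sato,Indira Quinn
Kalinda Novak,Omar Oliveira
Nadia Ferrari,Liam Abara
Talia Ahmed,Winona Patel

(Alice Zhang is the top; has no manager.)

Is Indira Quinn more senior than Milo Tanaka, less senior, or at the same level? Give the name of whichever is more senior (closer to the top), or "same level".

Indira Quinn

Indira Quinn is 1 level below Alice Zhang; Milo Tanaka is 5. Indira Quinn is higher.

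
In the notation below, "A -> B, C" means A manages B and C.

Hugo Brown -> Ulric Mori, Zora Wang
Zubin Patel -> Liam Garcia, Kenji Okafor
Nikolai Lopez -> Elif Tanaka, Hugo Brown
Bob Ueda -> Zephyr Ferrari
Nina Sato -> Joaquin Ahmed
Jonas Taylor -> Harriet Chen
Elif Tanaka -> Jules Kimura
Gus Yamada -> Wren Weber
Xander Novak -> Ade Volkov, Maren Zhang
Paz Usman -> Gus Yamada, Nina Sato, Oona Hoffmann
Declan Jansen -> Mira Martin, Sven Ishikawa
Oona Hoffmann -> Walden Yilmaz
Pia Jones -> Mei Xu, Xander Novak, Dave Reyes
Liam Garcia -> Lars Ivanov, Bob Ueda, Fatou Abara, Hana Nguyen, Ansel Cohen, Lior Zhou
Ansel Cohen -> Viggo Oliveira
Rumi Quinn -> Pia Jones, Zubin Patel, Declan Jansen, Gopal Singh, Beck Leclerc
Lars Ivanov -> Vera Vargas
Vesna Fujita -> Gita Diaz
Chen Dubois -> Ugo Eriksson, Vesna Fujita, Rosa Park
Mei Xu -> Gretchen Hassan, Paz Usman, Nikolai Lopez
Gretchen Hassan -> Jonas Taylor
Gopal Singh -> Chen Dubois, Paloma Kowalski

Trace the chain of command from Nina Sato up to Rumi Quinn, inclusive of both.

Nina Sato -> Paz Usman -> Mei Xu -> Pia Jones -> Rumi Quinn

Nina Sato reports to Paz Usman. Paz Usman reports to Mei Xu. Mei Xu reports to Pia Jones. Pia Jones reports to Rumi Quinn. Rumi Quinn is at the top.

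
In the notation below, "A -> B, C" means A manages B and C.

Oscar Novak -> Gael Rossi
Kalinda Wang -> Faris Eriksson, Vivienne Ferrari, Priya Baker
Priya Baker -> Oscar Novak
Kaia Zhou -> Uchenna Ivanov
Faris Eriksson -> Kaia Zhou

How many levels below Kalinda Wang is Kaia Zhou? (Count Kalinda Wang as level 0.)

Chain from Kaia Zhou up to Kalinda Wang: Kaia Zhou → Faris Eriksson → Kalinda Wang. That is 2 steps up, so Kaia Zhou is 2 levels below Kalinda Wang.

2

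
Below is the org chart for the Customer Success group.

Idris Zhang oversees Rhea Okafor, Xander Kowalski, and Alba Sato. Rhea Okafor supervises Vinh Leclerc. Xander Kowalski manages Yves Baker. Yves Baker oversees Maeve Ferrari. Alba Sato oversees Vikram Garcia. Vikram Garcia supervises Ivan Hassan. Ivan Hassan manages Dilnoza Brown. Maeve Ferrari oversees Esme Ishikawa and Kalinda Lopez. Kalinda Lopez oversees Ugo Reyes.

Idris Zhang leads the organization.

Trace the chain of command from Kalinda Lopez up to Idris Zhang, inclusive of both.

Kalinda Lopez reports to Maeve Ferrari. Maeve Ferrari reports to Yves Baker. Yves Baker reports to Xander Kowalski. Xander Kowalski reports to Idris Zhang. Idris Zhang is at the top.

Kalinda Lopez -> Maeve Ferrari -> Yves Baker -> Xander Kowalski -> Idris Zhang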